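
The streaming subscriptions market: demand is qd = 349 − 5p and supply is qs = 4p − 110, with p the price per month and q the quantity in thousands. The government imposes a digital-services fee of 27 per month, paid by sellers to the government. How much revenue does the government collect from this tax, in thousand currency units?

Before the tax: set 349 − 5p = 4p − 110 → p* = 51, q* = 94.
With the tax collected from sellers, supply shifts: qs = 4(p − 27) − 110.
New equilibrium: consumers pay 63, sellers receive 36, q = 34. (Wedge: pb − ps = 27.)
Revenue = t · Q = 27 · 34 = 918.

Tax revenue = 918 thousand.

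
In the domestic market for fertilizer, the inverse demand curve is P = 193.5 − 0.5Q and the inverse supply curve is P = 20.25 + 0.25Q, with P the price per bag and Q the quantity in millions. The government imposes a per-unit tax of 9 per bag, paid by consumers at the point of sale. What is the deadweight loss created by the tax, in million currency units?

Inverting to Q(P) form: Qd = 387 − 2P; Qs = 4P − 81.
Without the tax, 387 − 2P = 4P − 81 gives 6P = 468, so P* = 78 and Q* = 231.
With the tax collected from consumers, demand (in seller-price terms) shifts: Qd = 387 − 2(P + 9).
Solving gives Q = 219 with consumers paying 84 and sellers receiving 75 (the 9 wedge).
Quantity falls by |ΔQ| = |231 − 219| = 12.
DWL = ½ · t · |ΔQ| = ½ · 9 · 12 = 54.

Deadweight loss = 54 million.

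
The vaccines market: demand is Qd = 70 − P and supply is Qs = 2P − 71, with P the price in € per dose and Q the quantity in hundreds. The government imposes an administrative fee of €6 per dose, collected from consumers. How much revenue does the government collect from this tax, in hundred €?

Before the tax: set 70 − P = 2P − 71 → P* = €47, Q* = 23.
With the tax collected from consumers, demand (in seller-price terms) shifts: Qd = 70 − (P + 6).
New equilibrium: consumers pay €51, suppliers receive €45, Q = 19. (Wedge: Pb − Ps = 6.)
Revenue = t · Q = 6 · 19 = €114.

Tax revenue = €114 hundred.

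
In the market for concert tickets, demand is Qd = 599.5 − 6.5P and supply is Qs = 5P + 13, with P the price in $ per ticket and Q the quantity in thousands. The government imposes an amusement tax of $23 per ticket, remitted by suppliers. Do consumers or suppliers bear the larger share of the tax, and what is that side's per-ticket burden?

Suppliers bear the larger share: $13 per ticket.

Without the tax, 599.5 − 6.5P = 5P + 13 gives 11.5P = 586.5, so P* = $51 and Q* = 268.
With the tax collected from suppliers, supply shifts: Qs = 5(P − 23) + 13.
Solving gives Q = 203 with consumers paying $61 and suppliers receiving $38 (the $23 wedge).
Per-ticket burden: consumers $10, suppliers $13.
Suppliers take the larger share because supply is less price-elastic here (demand slope 6.5 vs supply slope 5).
The less price-elastic side of the market bears the larger share of a per-unit tax.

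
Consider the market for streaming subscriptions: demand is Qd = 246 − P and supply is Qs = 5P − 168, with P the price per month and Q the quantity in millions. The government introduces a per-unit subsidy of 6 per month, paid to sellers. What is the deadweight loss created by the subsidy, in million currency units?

Without the subsidy, 246 − P = 5P − 168 gives 6P = 414, so P* = 69 and Q* = 177.
With a per-unit subsidy paid to sellers, each receives P + 6 per unit sold, so supply becomes Qs = 5(P + 6) − 168.
New equilibrium: consumers pay 64, sellers receive 70, Q = 182. (Wedge: Pb − Ps = −6.)
Quantity rises by |ΔQ| = |177 − 182| = 5.
DWL = ½ · t · |ΔQ| = ½ · 6 · 5 = 15.

Deadweight loss = 15 million.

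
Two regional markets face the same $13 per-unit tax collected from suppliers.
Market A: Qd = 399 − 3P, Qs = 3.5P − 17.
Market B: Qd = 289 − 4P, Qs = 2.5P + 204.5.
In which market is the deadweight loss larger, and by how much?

Market A: pre-tax P* = $64, Q* = 207; post-tax Q = 186; deadweight loss = $136.5.
Market B: pre-tax P* = $13, Q* = 237; post-tax Q = 217; deadweight loss = $130.
Difference: $136.5 vs $130 → market A is larger by $6.5.

Market A, by $6.5.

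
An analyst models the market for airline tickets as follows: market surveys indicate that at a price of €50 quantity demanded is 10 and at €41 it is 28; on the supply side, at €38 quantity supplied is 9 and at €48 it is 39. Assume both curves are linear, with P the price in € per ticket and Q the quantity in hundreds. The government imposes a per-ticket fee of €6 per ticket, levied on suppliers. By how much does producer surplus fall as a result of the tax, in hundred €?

Producer surplus falls by €48.96 hundred.

Demand slope: (28 − 10)/(41 − 50) = -2, so Qd = 110 − 2P.
Supply slope: (39 − 9)/(48 − 38) = 3, so Qs = 3P − 105.
Without the tax, 110 − 2P = 3P − 105 gives 5P = 215, so P* = €43 and Q* = 24.
With the tax collected from suppliers, supply shifts: Qs = 3(P − 6) − 105.
New equilibrium: buyers pay €46.6, suppliers receive €40.6, Q = 16.8. (Wedge: Pb − Ps = 6.)
ΔPS is the trapezoid between Q = 16.8 and Q = 24 of height €2.4: ½ · (24 + 16.8) · 2.4 = €48.96.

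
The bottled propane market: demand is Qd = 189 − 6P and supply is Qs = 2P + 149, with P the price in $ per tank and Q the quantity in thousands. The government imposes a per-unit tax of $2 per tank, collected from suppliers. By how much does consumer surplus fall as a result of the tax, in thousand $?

Before the tax: set 189 − 6P = 2P + 149 → P* = $5, Q* = 159.
With the tax collected from suppliers, supply shifts: Qs = 2(P − 2) + 149.
Solving gives Q = 156 with consumers paying $5.5 and suppliers receiving $3.5 (the $2 wedge).
ΔCS is the trapezoid between Q = 156 and Q = 159 of height $0.5: ½ · (159 + 156) · 0.5 = $78.75.

Consumer surplus falls by $78.75 thousand.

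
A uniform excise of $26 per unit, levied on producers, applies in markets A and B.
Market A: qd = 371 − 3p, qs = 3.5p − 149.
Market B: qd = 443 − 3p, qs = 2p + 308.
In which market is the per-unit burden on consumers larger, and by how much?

Market A, by $3.6.

Market A: pre-tax p* = $80, q* = 131; post-tax q = 89; per-unit burden on consumers = $14.
Market B: pre-tax p* = $27, q* = 362; post-tax q = 330.8; per-unit burden on consumers = $10.4.
Difference: $14 vs $10.4 → market A is larger by $3.6.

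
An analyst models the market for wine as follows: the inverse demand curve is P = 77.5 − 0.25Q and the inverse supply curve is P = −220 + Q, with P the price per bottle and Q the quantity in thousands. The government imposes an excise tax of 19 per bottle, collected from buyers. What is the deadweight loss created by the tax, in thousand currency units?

Rewrite in direct form: Qd = 310 − 4P and Qs = P + 220.
Before the tax: set 310 − 4P = P + 220 → P* = 18, Q* = 238.
With the tax collected from buyers, demand (in seller-price terms) shifts: Qd = 310 − 4(P + 19).
Solving gives Q = 222.8 with buyers paying 21.8 and sellers receiving 2.8 (the 19 wedge).
Quantity falls by |ΔQ| = |238 − 222.8| = 15.2.
DWL = ½ · t · |ΔQ| = ½ · 19 · 15.2 = 144.4.

Deadweight loss = 144.4 thousand.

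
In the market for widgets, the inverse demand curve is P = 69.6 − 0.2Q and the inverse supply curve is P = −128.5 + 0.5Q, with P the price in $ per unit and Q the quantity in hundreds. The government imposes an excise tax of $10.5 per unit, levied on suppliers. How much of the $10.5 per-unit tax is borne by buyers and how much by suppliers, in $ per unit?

Inverting to Q(P) form: Qd = 348 − 5P; Qs = 2P + 257.
Before the tax: set 348 − 5P = 2P + 257 → P* = $13, Q* = 283.
With the tax collected from suppliers, supply shifts: Qs = 2(P − 10.5) + 257.
Solving gives Q = 268 with buyers paying $16 and suppliers receiving $5.5 (the $10.5 wedge).
Burden on buyers: $3; on suppliers: $7.5. (They sum to $10.5.)
The less price-elastic side of the market bears the larger share of a per-unit tax.

Buyers bear $3 per unit; suppliers bear $7.5 per unit.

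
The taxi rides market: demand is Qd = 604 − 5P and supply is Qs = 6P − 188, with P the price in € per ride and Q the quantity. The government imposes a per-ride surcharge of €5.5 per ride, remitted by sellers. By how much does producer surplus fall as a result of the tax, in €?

Producer surplus falls by €591.25.

Before the tax: set 604 − 5P = 6P − 188 → P* = €72, Q* = 244.
With the tax collected from sellers, supply shifts: Qs = 6(P − 5.5) − 188.
New equilibrium: consumers pay €75, sellers receive €69.5, Q = 229. (Wedge: Pb − Ps = 5.5.)
ΔPS is the trapezoid between Q = 229 and Q = 244 of height €2.5: ½ · (244 + 229) · 2.5 = €591.25.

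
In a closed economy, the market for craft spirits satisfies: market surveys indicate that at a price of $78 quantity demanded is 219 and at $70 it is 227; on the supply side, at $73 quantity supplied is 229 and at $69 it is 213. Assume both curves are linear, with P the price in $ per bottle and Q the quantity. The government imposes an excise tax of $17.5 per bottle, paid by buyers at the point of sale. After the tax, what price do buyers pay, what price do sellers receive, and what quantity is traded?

Demand slope: (227 − 219)/(70 − 78) = -1, so Qd = 297 − P.
Supply slope: (213 − 229)/(69 − 73) = 4, so Qs = 4P − 63.
Before the tax: set 297 − P = 4P − 63 → P* = $72, Q* = 225.
With the tax collected from buyers, demand (in seller-price terms) shifts: Qd = 297 − (P + 17.5).
New equilibrium: buyers pay $86, sellers receive $68.5, Q = 211. (Wedge: Pb − Ps = 17.5.)

Buyers pay $86; sellers receive $68.5; quantity = 211.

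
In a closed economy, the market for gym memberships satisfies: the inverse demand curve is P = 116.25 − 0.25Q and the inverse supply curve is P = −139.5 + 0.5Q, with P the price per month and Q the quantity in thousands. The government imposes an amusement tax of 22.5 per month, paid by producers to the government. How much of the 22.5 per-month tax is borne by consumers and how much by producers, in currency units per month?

Consumers bear 7.5 per month; producers bear 15 per month.

Inverting to Q(P) form: Qd = 465 − 4P; Qs = 2P + 279.
Before the tax: set 465 − 4P = 2P + 279 → P* = 31, Q* = 341.
With the tax collected from producers, supply shifts: Qs = 2(P − 22.5) + 279.
New equilibrium: consumers pay 38.5, producers receive 16, Q = 311. (Wedge: Pb − Ps = 22.5.)
Burden on consumers: 7.5; on producers: 15. (They sum to 22.5.)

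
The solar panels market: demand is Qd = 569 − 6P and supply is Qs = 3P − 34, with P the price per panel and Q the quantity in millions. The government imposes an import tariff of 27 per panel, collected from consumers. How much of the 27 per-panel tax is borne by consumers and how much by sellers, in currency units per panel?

Without the tax, 569 − 6P = 3P − 34 gives 9P = 603, so P* = 67 and Q* = 167.
With the tax collected from consumers, demand (in seller-price terms) shifts: Qd = 569 − 6(P + 27).
Solving gives Q = 113 with consumers paying 76 and sellers receiving 49 (the 27 wedge).
Burden on consumers: 9; on sellers: 18. (They sum to 27.)
The less price-elastic side of the market bears the larger share of a per-unit tax.

Consumers bear 9 per panel; sellers bear 18 per panel.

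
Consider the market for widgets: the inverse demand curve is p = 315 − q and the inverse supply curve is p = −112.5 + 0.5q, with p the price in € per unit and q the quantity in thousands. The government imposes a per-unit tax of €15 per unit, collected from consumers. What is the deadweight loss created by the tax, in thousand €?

Inverting to q(p) form: qd = 315 − p; qs = 2p + 225.
Before the tax: set 315 − p = 2p + 225 → p* = €30, q* = 285.
With the tax collected from consumers, demand (in seller-price terms) shifts: qd = 315 − (p + 15).
New equilibrium: consumers pay €40, producers receive €25, q = 275. (Wedge: pb − ps = 15.)
Quantity falls by |ΔQ| = |285 − 275| = 10.
DWL = ½ · t · |ΔQ| = ½ · 15 · 10 = €75.

Deadweight loss = €75 thousand.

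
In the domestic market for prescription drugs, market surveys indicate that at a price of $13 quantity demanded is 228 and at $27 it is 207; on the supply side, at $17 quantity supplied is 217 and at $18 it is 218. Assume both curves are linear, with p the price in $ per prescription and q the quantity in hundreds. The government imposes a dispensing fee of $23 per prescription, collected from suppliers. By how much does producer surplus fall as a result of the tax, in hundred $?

Producer surplus falls by $2926.98 hundred.

Demand slope: (207 − 228)/(27 − 13) = -1.5, so qd = 247.5 − 1.5p.
Supply slope: (218 − 217)/(18 − 17) = 1, so qs = p + 200.
Without the tax, 247.5 − 1.5p = p + 200 gives 2.5p = 47.5, so p* = $19 and q* = 219.
With the tax collected from suppliers, supply shifts: qs = (p − 23) + 200.
Solving gives q = 205.2 with buyers paying $28.2 and suppliers receiving $5.2 (the $23 wedge).
ΔPS is the trapezoid between Q = 205.2 and Q = 219 of height $13.8: ½ · (219 + 205.2) · 13.8 = $2926.98.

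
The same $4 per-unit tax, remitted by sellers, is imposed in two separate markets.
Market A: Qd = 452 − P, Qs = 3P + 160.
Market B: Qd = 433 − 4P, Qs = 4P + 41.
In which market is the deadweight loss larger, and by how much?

Market B, by $10.

Market A: pre-tax P* = $73, Q* = 379; post-tax Q = 376; deadweight loss = $6.
Market B: pre-tax P* = $49, Q* = 237; post-tax Q = 229; deadweight loss = $16.
Difference: $6 vs $16 → market B is larger by $10.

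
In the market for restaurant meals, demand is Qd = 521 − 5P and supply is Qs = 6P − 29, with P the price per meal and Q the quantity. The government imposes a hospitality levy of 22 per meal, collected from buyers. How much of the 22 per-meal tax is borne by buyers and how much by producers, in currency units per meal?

Buyers bear 12 per meal; producers bear 10 per meal.

Before the tax: set 521 − 5P = 6P − 29 → P* = 50, Q* = 271.
With the tax collected from buyers, demand (in seller-price terms) shifts: Qd = 521 − 5(P + 22).
New equilibrium: buyers pay 62, producers receive 40, Q = 211. (Wedge: Pb − Ps = 22.)
Burden on buyers: 12; on producers: 10. (They sum to 22.)
The less price-elastic side of the market bears the larger share of a per-unit tax.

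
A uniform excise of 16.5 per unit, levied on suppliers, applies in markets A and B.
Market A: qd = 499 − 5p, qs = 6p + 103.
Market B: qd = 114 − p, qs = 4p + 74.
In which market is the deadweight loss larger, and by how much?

Market A: pre-tax p* = 36, q* = 319; post-tax q = 274; deadweight loss = 371.25.
Market B: pre-tax p* = 8, q* = 106; post-tax q = 92.8; deadweight loss = 108.9.
Difference: 371.25 vs 108.9 → market A is larger by 262.35.

Market A, by 262.35.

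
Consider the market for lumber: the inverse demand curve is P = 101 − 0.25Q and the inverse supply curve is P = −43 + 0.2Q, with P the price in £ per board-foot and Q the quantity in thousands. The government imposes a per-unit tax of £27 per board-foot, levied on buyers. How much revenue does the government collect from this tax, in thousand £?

Inverting to Q(P) form: Qd = 404 − 4P; Qs = 5P + 215.
Before the tax: set 404 − 4P = 5P + 215 → P* = £21, Q* = 320.
With the tax collected from buyers, demand (in seller-price terms) shifts: Qd = 404 − 4(P + 27).
New equilibrium: buyers pay £36, producers receive £9, Q = 260. (Wedge: Pb − Ps = 27.)
Revenue = t · Q = 27 · 260 = £7020.

Tax revenue = £7020 thousand.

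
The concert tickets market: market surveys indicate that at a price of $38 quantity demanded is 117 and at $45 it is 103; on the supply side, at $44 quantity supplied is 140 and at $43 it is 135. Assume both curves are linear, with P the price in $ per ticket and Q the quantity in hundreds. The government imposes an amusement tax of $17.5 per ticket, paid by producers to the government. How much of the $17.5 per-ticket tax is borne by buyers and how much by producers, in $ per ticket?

Buyers bear $12.5 per ticket; producers bear $5 per ticket.

Demand slope: (103 − 117)/(45 − 38) = -2, so Qd = 193 − 2P.
Supply slope: (135 − 140)/(43 − 44) = 5, so Qs = 5P − 80.
Without the tax, 193 − 2P = 5P − 80 gives 7P = 273, so P* = $39 and Q* = 115.
With the tax collected from producers, supply shifts: Qs = 5(P − 17.5) − 80.
Solving gives Q = 90 with buyers paying $51.5 and producers receiving $34 (the $17.5 wedge).
Burden on buyers: $12.5; on producers: $5. (They sum to $17.5.)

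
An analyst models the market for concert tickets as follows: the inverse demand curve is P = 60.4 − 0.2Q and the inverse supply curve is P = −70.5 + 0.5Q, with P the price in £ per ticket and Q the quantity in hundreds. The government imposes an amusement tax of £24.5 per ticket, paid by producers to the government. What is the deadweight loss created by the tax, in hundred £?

Deadweight loss = £428.75 hundred.

Rewrite in direct form: Qd = 302 − 5P and Qs = 2P + 141.
Before the tax: set 302 − 5P = 2P + 141 → P* = £23, Q* = 187.
With the tax collected from producers, supply shifts: Qs = 2(P − 24.5) + 141.
New equilibrium: buyers pay £30, producers receive £5.5, Q = 152. (Wedge: Pb − Ps = 24.5.)
Quantity falls by |ΔQ| = |187 − 152| = 35.
DWL = ½ · t · |ΔQ| = ½ · 24.5 · 35 = £428.75.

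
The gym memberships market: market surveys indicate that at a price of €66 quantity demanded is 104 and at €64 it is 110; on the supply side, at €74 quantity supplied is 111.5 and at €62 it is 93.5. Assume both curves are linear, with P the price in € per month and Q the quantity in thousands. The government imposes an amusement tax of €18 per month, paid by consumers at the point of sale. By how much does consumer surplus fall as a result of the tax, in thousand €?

Consumer surplus falls by €552 thousand.

Demand slope: (110 − 104)/(64 − 66) = -3, so Qd = 302 − 3P.
Supply slope: (93.5 − 111.5)/(62 − 74) = 1.5, so Qs = 1.5P + 0.5.
Before the tax: set 302 − 3P = 1.5P + 0.5 → P* = €67, Q* = 101.
With the tax collected from consumers, demand (in seller-price terms) shifts: Qd = 302 − 3(P + 18).
New equilibrium: consumers pay €73, suppliers receive €55, Q = 83. (Wedge: Pb − Ps = 18.)
ΔCS is the trapezoid between Q = 83 and Q = 101 of height €6: ½ · (101 + 83) · 6 = €552.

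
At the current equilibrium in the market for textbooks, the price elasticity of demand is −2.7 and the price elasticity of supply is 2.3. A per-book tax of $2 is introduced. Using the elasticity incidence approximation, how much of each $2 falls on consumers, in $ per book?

Consumers bear ≈ $0.92 per book.

Incidence ratio: consumers' share ≈ εs / (εs + |εd|) = 2.3 / (2.3 + 2.7) = 0.46.
So consumers bear ≈ 0.46 × $2 = $0.92; producers bear $1.08.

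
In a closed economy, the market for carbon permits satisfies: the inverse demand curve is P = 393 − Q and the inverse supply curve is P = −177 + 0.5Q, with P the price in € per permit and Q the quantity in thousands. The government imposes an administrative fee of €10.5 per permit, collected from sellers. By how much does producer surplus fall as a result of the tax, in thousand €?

Producer surplus falls by €1317.75 thousand.

Inverting to Q(P) form: Qd = 393 − P; Qs = 2P + 354.
Without the tax, 393 − P = 2P + 354 gives 3P = 39, so P* = €13 and Q* = 380.
With the tax collected from sellers, supply shifts: Qs = 2(P − 10.5) + 354.
New equilibrium: consumers pay €20, sellers receive €9.5, Q = 373. (Wedge: Pb − Ps = 10.5.)
ΔPS is the trapezoid between Q = 373 and Q = 380 of height €3.5: ½ · (380 + 373) · 3.5 = €1317.75.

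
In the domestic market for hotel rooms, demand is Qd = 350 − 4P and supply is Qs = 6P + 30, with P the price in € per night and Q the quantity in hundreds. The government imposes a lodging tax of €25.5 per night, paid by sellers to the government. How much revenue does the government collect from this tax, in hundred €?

Without the tax, 350 − 4P = 6P + 30 gives 10P = 320, so P* = €32 and Q* = 222.
With the tax collected from sellers, supply shifts: Qs = 6(P − 25.5) + 30.
New equilibrium: buyers pay €47.3, sellers receive €21.8, Q = 160.8. (Wedge: Pb − Ps = 25.5.)
Revenue = t · Q = 25.5 · 160.8 = €4100.4.

Tax revenue = €4100.4 hundred.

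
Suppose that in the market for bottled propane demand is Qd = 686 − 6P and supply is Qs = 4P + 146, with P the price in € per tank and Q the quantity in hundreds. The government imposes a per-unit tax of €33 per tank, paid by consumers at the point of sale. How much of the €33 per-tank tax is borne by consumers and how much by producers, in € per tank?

Before the tax: set 686 − 6P = 4P + 146 → P* = €54, Q* = 362.
With the tax collected from consumers, demand (in seller-price terms) shifts: Qd = 686 − 6(P + 33).
New equilibrium: consumers pay €67.2, producers receive €34.2, Q = 282.8. (Wedge: Pb − Ps = 33.)
Burden on consumers: €13.2; on producers: €19.8. (They sum to €33.)
The less price-elastic side of the market bears the larger share of a per-unit tax.

Consumers bear €13.2 per tank; producers bear €19.8 per tank.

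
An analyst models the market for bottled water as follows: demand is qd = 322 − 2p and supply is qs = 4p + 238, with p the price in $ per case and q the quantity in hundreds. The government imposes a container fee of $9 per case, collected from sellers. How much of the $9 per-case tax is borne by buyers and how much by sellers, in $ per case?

Without the tax, 322 − 2p = 4p + 238 gives 6p = 84, so p* = $14 and q* = 294.
With the tax collected from sellers, supply shifts: qs = 4(p − 9) + 238.
New equilibrium: buyers pay $20, sellers receive $11, q = 282. (Wedge: pb − ps = 9.)
Burden on buyers: $6; on sellers: $3. (They sum to $9.)

Buyers bear $6 per case; sellers bear $3 per case.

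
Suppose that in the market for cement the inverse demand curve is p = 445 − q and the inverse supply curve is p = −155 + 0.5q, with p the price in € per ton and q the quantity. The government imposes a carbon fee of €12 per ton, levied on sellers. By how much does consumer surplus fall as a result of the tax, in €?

Consumer surplus falls by €3168.

Rewrite in direct form: qd = 445 − p and qs = 2p + 310.
Without the tax, 445 − p = 2p + 310 gives 3p = 135, so p* = €45 and q* = 400.
With the tax collected from sellers, supply shifts: qs = 2(p − 12) + 310.
Solving gives q = 392 with buyers paying €53 and sellers receiving €41 (the €12 wedge).
ΔCS is the trapezoid between Q = 392 and Q = 400 of height €8: ½ · (400 + 392) · 8 = €3168.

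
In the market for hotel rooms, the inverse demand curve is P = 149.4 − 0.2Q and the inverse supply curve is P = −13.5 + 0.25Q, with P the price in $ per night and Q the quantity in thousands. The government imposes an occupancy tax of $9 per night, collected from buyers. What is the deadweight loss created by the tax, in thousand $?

Deadweight loss = $90 thousand.

Inverting to Q(P) form: Qd = 747 − 5P; Qs = 4P + 54.
Without the tax, 747 − 5P = 4P + 54 gives 9P = 693, so P* = $77 and Q* = 362.
With the tax collected from buyers, demand (in seller-price terms) shifts: Qd = 747 − 5(P + 9).
Solving gives Q = 342 with buyers paying $81 and sellers receiving $72 (the $9 wedge).
Quantity falls by |ΔQ| = |362 − 342| = 20.
DWL = ½ · t · |ΔQ| = ½ · 9 · 20 = $90.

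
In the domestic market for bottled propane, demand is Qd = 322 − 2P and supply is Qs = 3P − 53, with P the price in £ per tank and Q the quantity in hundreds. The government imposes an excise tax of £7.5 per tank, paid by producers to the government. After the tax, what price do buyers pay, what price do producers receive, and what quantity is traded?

Buyers pay £79.5; producers receive £72; quantity = 163.

Without the tax, 322 − 2P = 3P − 53 gives 5P = 375, so P* = £75 and Q* = 172.
With the tax collected from producers, supply shifts: Qs = 3(P − 7.5) − 53.
Solving gives Q = 163 with buyers paying £79.5 and producers receiving £72 (the £7.5 wedge).
The less price-elastic side of the market bears the larger share of a per-unit tax.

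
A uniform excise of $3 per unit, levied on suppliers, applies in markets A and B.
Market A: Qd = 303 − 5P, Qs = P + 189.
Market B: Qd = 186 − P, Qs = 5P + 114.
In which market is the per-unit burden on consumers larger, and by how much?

Market B, by $2.

Market A: pre-tax P* = $19, Q* = 208; post-tax Q = 205.5; per-unit burden on consumers = $0.5.
Market B: pre-tax P* = $12, Q* = 174; post-tax Q = 171.5; per-unit burden on consumers = $2.5.
Difference: $0.5 vs $2.5 → market B is larger by $2.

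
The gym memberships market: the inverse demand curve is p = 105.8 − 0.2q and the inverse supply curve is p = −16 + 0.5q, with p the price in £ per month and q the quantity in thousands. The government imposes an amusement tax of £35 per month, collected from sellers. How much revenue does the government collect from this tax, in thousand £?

Rewrite in direct form: qd = 529 − 5p and qs = 2p + 32.
Before the tax: set 529 − 5p = 2p + 32 → p* = £71, q* = 174.
With the tax collected from sellers, supply shifts: qs = 2(p − 35) + 32.
Solving gives q = 124 with consumers paying £81 and sellers receiving £46 (the £35 wedge).
Revenue = t · Q = 35 · 124 = £4340.

Tax revenue = £4340 thousand.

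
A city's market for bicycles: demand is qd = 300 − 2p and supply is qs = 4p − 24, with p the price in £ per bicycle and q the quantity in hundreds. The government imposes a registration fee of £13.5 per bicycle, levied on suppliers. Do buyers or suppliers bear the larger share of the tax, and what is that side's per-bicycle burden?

Buyers bear the larger share: £9 per bicycle.

Without the tax, 300 − 2p = 4p − 24 gives 6p = 324, so p* = £54 and q* = 192.
With the tax collected from suppliers, supply shifts: qs = 4(p − 13.5) − 24.
New equilibrium: buyers pay £63, suppliers receive £49.5, q = 174. (Wedge: pb − ps = 13.5.)
Per-bicycle burden: buyers £9, suppliers £4.5.
Buyers take the larger share because demand is less price-elastic here (demand slope 2 vs supply slope 4).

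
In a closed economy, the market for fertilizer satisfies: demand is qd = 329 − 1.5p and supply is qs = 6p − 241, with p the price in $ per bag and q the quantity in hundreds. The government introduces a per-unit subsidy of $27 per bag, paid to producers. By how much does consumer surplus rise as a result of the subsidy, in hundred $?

Consumer surplus rises by $4993.92 hundred.

Before the subsidy: set 329 − 1.5p = 6p − 241 → p* = $76, q* = 215.
With a per-unit subsidy paid to producers, each receives p + 27 per unit sold, so supply becomes qs = 6(p + 27) − 241.
New equilibrium: consumers pay $54.4, producers receive $81.4, q = 247.4. (Wedge: pb − ps = −27.)
ΔCS is the trapezoid between Q = 247.4 and Q = 215 of height $21.6: ½ · (215 + 247.4) · 21.6 = $4993.92.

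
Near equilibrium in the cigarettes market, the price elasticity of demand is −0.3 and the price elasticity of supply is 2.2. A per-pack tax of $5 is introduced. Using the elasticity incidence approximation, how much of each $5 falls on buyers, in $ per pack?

Buyers bear ≈ $4.4 per pack.

Incidence ratio: buyers' share ≈ εs / (εs + |εd|) = 2.2 / (2.2 + 0.3) = 0.88.
So buyers bear ≈ 0.88 × $5 = $4.4; producers bear $0.6.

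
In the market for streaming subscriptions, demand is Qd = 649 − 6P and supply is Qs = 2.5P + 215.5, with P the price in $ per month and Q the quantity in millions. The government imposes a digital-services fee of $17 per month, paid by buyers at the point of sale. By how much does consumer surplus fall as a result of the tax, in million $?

Before the tax: set 649 − 6P = 2.5P + 215.5 → P* = $51, Q* = 343.
With the tax collected from buyers, demand (in seller-price terms) shifts: Qd = 649 − 6(P + 17).
Solving gives Q = 313 with buyers paying $56 and sellers receiving $39 (the $17 wedge).
ΔCS is the trapezoid between Q = 313 and Q = 343 of height $5: ½ · (343 + 313) · 5 = $1640.

Consumer surplus falls by $1640 million.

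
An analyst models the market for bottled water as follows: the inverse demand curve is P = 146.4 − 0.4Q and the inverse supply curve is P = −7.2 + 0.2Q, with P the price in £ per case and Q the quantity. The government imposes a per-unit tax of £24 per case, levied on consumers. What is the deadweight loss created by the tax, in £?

Inverting to Q(P) form: Qd = 366 − 2.5P; Qs = 5P + 36.
Without the tax, 366 − 2.5P = 5P + 36 gives 7.5P = 330, so P* = £44 and Q* = 256.
With the tax collected from consumers, demand (in seller-price terms) shifts: Qd = 366 − 2.5(P + 24).
Solving gives Q = 216 with consumers paying £60 and sellers receiving £36 (the £24 wedge).
Quantity falls by |ΔQ| = |256 − 216| = 40.
DWL = ½ · t · |ΔQ| = ½ · 24 · 40 = £480.

Deadweight loss = £480.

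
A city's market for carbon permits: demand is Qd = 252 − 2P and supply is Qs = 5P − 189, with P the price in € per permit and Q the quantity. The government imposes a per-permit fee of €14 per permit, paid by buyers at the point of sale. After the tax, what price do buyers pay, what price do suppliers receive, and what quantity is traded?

Without the tax, 252 − 2P = 5P − 189 gives 7P = 441, so P* = €63 and Q* = 126.
With the tax collected from buyers, demand (in seller-price terms) shifts: Qd = 252 − 2(P + 14).
Solving gives Q = 106 with buyers paying €73 and suppliers receiving €59 (the €14 wedge).

Buyers pay €73; suppliers receive €59; quantity = 106.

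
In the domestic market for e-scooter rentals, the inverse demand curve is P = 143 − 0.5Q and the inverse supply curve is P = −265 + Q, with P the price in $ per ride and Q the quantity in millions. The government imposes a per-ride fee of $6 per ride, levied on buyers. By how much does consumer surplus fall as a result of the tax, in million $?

Consumer surplus falls by $540 million.

Inverting to Q(P) form: Qd = 286 − 2P; Qs = P + 265.
Before the tax: set 286 − 2P = P + 265 → P* = $7, Q* = 272.
With the tax collected from buyers, demand (in seller-price terms) shifts: Qd = 286 − 2(P + 6).
New equilibrium: buyers pay $9, producers receive $3, Q = 268. (Wedge: Pb − Ps = 6.)
ΔCS is the trapezoid between Q = 268 and Q = 272 of height $2: ½ · (272 + 268) · 2 = $540.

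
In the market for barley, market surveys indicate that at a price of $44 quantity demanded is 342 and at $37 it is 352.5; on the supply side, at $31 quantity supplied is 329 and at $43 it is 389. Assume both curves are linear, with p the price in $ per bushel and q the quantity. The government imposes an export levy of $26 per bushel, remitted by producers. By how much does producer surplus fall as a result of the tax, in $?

Demand slope: (352.5 − 342)/(37 − 44) = -1.5, so qd = 408 − 1.5p.
Supply slope: (389 − 329)/(43 − 31) = 5, so qs = 5p + 174.
Without the tax, 408 − 1.5p = 5p + 174 gives 6.5p = 234, so p* = $36 and q* = 354.
With the tax collected from producers, supply shifts: qs = 5(p − 26) + 174.
Solving gives q = 324 with buyers paying $56 and producers receiving $30 (the $26 wedge).
ΔPS is the trapezoid between Q = 324 and Q = 354 of height $6: ½ · (354 + 324) · 6 = $2034.

Producer surplus falls by $2034.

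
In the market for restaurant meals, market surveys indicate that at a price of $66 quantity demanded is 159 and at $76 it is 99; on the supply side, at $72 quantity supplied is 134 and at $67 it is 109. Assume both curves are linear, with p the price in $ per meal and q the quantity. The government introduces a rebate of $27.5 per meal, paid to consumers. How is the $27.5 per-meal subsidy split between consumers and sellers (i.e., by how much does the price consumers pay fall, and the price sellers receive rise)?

Consumers gain $12.5 per meal; sellers gain $15 per meal.

Demand slope: (99 − 159)/(76 − 66) = -6, so qd = 555 − 6p.
Supply slope: (109 − 134)/(67 − 72) = 5, so qs = 5p − 226.
Without the subsidy, 555 − 6p = 5p − 226 gives 11p = 781, so p* = $71 and q* = 129.
With a per-unit subsidy paid to consumers, each effectively pays p − 27.5, so demand becomes qd = 555 − 6(p − 27.5).
New equilibrium: consumers pay $58.5, sellers receive $86, q = 204. (Wedge: pb − ps = −27.5.)
Gain to consumers: $12.5; to sellers: $15. (They sum to $27.5.)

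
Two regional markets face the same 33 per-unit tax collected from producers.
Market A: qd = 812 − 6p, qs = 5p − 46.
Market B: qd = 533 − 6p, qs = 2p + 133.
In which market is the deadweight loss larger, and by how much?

Market A: pre-tax p* = 78, q* = 344; post-tax q = 254; deadweight loss = 1485.
Market B: pre-tax p* = 50, q* = 233; post-tax q = 183.5; deadweight loss = 816.75.
Difference: 1485 vs 816.75 → market A is larger by 668.25.

Market A, by 668.25.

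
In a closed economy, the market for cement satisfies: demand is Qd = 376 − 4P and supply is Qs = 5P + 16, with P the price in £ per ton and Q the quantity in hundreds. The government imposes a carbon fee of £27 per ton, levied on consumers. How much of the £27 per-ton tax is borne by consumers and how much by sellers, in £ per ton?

Consumers bear £15 per ton; sellers bear £12 per ton.

Before the tax: set 376 − 4P = 5P + 16 → P* = £40, Q* = 216.
With the tax collected from consumers, demand (in seller-price terms) shifts: Qd = 376 − 4(P + 27).
Solving gives Q = 156 with consumers paying £55 and sellers receiving £28 (the £27 wedge).
Burden on consumers: £15; on sellers: £12. (They sum to £27.)
The less price-elastic side of the market bears the larger share of a per-unit tax.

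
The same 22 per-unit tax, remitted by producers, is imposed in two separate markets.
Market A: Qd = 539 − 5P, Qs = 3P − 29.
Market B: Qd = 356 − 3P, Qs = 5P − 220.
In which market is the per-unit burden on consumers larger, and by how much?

Market B, by 5.5.

Market A: pre-tax P* = 71, Q* = 184; post-tax Q = 142.75; per-unit burden on consumers = 8.25.
Market B: pre-tax P* = 72, Q* = 140; post-tax Q = 98.75; per-unit burden on consumers = 13.75.
Difference: 8.25 vs 13.75 → market B is larger by 5.5.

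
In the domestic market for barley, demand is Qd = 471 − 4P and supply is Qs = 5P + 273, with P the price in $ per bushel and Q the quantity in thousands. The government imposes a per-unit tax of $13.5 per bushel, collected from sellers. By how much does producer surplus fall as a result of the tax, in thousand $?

Before the tax: set 471 − 4P = 5P + 273 → P* = $22, Q* = 383.
With the tax collected from sellers, supply shifts: Qs = 5(P − 13.5) + 273.
Solving gives Q = 353 with buyers paying $29.5 and sellers receiving $16 (the $13.5 wedge).
ΔPS is the trapezoid between Q = 353 and Q = 383 of height $6: ½ · (383 + 353) · 6 = $2208.

Producer surplus falls by $2208 thousand.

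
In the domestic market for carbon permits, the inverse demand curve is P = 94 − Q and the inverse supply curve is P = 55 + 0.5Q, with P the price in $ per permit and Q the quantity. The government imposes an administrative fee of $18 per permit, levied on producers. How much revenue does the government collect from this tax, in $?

Rewrite in direct form: Qd = 94 − P and Qs = 2P − 110.
Without the tax, 94 − P = 2P − 110 gives 3P = 204, so P* = $68 and Q* = 26.
With the tax collected from producers, supply shifts: Qs = 2(P − 18) − 110.
New equilibrium: consumers pay $80, producers receive $62, Q = 14. (Wedge: Pb − Ps = 18.)
Revenue = t · Q = 18 · 14 = $252.

Tax revenue = $252.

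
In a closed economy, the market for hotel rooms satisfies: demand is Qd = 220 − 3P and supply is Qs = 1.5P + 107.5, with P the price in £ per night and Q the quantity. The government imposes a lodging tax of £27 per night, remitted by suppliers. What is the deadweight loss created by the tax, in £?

Before the tax: set 220 − 3P = 1.5P + 107.5 → P* = £25, Q* = 145.
With the tax collected from suppliers, supply shifts: Qs = 1.5(P − 27) + 107.5.
New equilibrium: buyers pay £34, suppliers receive £7, Q = 118. (Wedge: Pb − Ps = 27.)
Quantity falls by |ΔQ| = |145 − 118| = 27.
DWL = ½ · t · |ΔQ| = ½ · 27 · 27 = £364.5.

Deadweight loss = £364.5.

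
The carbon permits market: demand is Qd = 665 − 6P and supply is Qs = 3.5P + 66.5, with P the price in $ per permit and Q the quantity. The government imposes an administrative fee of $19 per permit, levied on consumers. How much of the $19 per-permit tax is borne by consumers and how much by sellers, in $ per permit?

Before the tax: set 665 − 6P = 3.5P + 66.5 → P* = $63, Q* = 287.
With the tax collected from consumers, demand (in seller-price terms) shifts: Qd = 665 − 6(P + 19).
New equilibrium: consumers pay $70, sellers receive $51, Q = 245. (Wedge: Pb − Ps = 19.)
Burden on consumers: $7; on sellers: $12. (They sum to $19.)

Consumers bear $7 per permit; sellers bear $12 per permit.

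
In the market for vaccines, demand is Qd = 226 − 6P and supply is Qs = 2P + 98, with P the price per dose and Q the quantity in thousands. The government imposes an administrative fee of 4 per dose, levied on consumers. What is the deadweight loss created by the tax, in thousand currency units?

Without the tax, 226 − 6P = 2P + 98 gives 8P = 128, so P* = 16 and Q* = 130.
With the tax collected from consumers, demand (in seller-price terms) shifts: Qd = 226 − 6(P + 4).
Solving gives Q = 124 with consumers paying 17 and sellers receiving 13 (the 4 wedge).
Quantity falls by |ΔQ| = |130 − 124| = 6.
DWL = ½ · t · |ΔQ| = ½ · 4 · 6 = 12.

Deadweight loss = 12 thousand.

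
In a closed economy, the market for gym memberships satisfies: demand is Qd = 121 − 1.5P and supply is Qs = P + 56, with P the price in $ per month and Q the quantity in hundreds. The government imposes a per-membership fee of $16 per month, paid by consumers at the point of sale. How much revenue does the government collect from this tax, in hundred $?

Tax revenue = $1158.4 hundred.

Before the tax: set 121 − 1.5P = P + 56 → P* = $26, Q* = 82.
With the tax collected from consumers, demand (in seller-price terms) shifts: Qd = 121 − 1.5(P + 16).
New equilibrium: consumers pay $32.4, producers receive $16.4, Q = 72.4. (Wedge: Pb − Ps = 16.)
Revenue = t · Q = 16 · 72.4 = $1158.4.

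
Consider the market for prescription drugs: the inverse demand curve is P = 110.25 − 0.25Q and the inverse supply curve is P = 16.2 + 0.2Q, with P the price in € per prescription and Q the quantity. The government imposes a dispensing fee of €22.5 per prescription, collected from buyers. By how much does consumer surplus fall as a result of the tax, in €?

Rewrite in direct form: Qd = 441 − 4P and Qs = 5P − 81.
Before the tax: set 441 − 4P = 5P − 81 → P* = €58, Q* = 209.
With the tax collected from buyers, demand (in seller-price terms) shifts: Qd = 441 − 4(P + 22.5).
Solving gives Q = 159 with buyers paying €70.5 and sellers receiving €48 (the €22.5 wedge).
ΔCS is the trapezoid between Q = 159 and Q = 209 of height €12.5: ½ · (209 + 159) · 12.5 = €2300.

Consumer surplus falls by €2300.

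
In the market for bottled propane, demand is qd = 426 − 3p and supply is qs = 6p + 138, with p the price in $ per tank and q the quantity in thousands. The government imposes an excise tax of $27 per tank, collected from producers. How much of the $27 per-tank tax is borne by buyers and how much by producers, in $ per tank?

Buyers bear $18 per tank; producers bear $9 per tank.

Without the tax, 426 − 3p = 6p + 138 gives 9p = 288, so p* = $32 and q* = 330.
With the tax collected from producers, supply shifts: qs = 6(p − 27) + 138.
Solving gives q = 276 with buyers paying $50 and producers receiving $23 (the $27 wedge).
Burden on buyers: $18; on producers: $9. (They sum to $27.)
The less price-elastic side of the market bears the larger share of a per-unit tax.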